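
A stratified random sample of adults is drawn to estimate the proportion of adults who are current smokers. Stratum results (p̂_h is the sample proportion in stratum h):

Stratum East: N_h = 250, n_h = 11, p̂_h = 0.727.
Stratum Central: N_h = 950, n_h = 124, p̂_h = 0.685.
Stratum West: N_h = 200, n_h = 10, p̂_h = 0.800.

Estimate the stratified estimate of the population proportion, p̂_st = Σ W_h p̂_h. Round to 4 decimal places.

p̂_st ≈ 0.7089

N = 1400; stratum weights W_h = N_h/N.
p̂_st = Σ W_h p̂_h = (250·0.727 + 950·0.685 + 200·0.800)/1400 = 0.70893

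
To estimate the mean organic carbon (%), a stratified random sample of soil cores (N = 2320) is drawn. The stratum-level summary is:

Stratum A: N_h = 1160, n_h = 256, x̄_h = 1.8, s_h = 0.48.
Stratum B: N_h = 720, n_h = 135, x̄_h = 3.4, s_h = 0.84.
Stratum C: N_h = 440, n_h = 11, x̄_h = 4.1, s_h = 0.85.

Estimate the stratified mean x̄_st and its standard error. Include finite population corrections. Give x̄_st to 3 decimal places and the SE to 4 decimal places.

x̄_st ≈ 2.733, SE ≈ 0.0537

x̄_st = Σ W_h x̄_h = (1160·1.8 + 720·3.4 + 440·4.1)/2320 = 2.73276
V̂(x̄_st) = Σ W_h² (1 − n_h/N_h) s_h²/n_h, with W_h = N_h/N and N = 2320:
  stratum A: (1160/2320)²·(1 − 256/1160)·0.48²/256 = 0.000175345
  stratum B: (720/2320)²·(1 − 135/720)·0.84²/135 = 0.000409013
  stratum C: (440/2320)²·(1 − 11/440)·0.85²/11 = 0.00230345
V̂(x̄_st) = 0.00288781
SE(x̄_st) = √0.00288781 = 0.0537383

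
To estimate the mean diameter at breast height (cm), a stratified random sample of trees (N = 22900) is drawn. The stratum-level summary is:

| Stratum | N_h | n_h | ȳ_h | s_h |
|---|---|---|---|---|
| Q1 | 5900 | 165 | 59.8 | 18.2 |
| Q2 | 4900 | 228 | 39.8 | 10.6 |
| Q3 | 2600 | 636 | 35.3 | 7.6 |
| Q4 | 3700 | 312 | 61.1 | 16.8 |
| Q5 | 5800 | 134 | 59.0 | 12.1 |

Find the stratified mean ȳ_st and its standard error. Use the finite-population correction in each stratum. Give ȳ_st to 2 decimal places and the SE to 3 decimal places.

ȳ_st = Σ W_h ȳ_h = (5900·59.8 + 4900·39.8 + 2600·35.3 + 3700·61.1 + 5800·59.0)/22900 = 52.74629
V̂(ȳ_st) = Σ W_h² (1 − n_h/N_h) s_h²/n_h, with W_h = N_h/N and N = 22900:
  stratum Q1: (5900/22900)²·(1 − 165/5900)·18.2²/165 = 0.129531
  stratum Q2: (4900/22900)²·(1 − 228/4900)·10.6²/228 = 0.0215132
  stratum Q3: (2600/22900)²·(1 − 636/2600)·7.6²/636 = 0.000884329
  stratum Q4: (3700/22900)²·(1 − 312/3700)·16.8²/312 = 0.0216241
  stratum Q5: (5800/22900)²·(1 − 134/5800)·12.1²/134 = 0.0684699
V̂(ȳ_st) = 0.242022
SE(ȳ_st) = √0.242022 = 0.491958

ȳ_st ≈ 52.75, SE ≈ 0.492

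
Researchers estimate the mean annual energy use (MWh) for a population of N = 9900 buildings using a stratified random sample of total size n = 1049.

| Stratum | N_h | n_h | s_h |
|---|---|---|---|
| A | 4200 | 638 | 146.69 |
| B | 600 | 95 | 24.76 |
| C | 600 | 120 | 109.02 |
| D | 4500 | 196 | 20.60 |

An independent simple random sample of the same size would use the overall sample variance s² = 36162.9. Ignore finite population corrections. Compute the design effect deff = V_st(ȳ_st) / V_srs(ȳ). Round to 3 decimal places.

V̂(ȳ_st) = Σ W_h² s_h²/n_h, with W_h = N_h/N and N = 9900:
  stratum A: (4200/9900)²·146.69²/638 = 6.07028
  stratum B: (600/9900)²·24.76²/95 = 0.0237034
  stratum C: (600/9900)²·109.02²/120 = 0.3638
  stratum D: (4500/9900)²·20.60²/196 = 0.447335
V_st = 6.90512
V_srs = s²/n = 36162.9/1049 = 34.4737
deff = V_st / V_srs = 6.90512/34.4737 = 0.2003

deff ≈ 0.200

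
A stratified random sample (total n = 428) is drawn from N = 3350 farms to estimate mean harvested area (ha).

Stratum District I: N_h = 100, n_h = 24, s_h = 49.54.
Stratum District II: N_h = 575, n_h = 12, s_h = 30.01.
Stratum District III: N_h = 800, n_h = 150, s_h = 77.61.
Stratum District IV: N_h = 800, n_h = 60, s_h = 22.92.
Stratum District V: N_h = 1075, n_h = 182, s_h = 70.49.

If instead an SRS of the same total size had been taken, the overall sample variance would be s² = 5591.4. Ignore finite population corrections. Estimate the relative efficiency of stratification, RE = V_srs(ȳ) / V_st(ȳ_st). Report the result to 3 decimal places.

RE ≈ 1.653

V̂(ȳ_st) = Σ W_h² s_h²/n_h, with W_h = N_h/N and N = 3350:
  stratum District I: (100/3350)²·49.54²/24 = 0.0911195
  stratum District II: (575/3350)²·30.01²/12 = 2.21104
  stratum District III: (800/3350)²·77.61²/150 = 2.28999
  stratum District IV: (800/3350)²·22.92²/60 = 0.499308
  stratum District V: (1075/3350)²·70.49²/182 = 2.81132
V_st = 7.90279
V_srs = s²/n = 5591.4/428 = 13.064
Relative efficiency = V_srs / V_st = 13.064/7.90279 = 1.6531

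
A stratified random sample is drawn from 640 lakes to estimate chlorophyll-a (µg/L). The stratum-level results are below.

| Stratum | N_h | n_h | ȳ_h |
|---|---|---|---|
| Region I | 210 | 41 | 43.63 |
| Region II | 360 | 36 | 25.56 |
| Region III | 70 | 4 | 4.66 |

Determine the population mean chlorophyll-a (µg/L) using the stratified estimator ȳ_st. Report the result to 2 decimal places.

N = Σ N_h = 640. Stratum weights W_h = N_h/N.
ȳ_st = (210·43.63 + 360·25.56 + 70·4.66) / 640 = 29.2033

ȳ_st ≈ 29.20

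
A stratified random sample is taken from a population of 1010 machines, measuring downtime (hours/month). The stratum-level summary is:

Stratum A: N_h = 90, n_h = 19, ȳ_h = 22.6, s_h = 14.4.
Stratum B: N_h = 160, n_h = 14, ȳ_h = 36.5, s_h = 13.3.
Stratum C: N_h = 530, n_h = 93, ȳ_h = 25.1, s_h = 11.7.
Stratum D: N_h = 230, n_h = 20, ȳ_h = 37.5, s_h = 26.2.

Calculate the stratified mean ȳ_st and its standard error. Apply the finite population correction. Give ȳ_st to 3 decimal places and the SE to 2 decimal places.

ȳ_st ≈ 29.507, SE ≈ 1.52

ȳ_st = Σ W_h ȳ_h = (90·22.6 + 160·36.5 + 530·25.1 + 230·37.5)/1010 = 29.50693
V̂(ȳ_st) = Σ W_h² (1 − n_h/N_h) s_h²/n_h, with W_h = N_h/N and N = 1010:
  stratum A: (90/1010)²·(1 − 19/90)·14.4²/19 = 0.0683643
  stratum B: (160/1010)²·(1 − 14/160)·13.3²/14 = 0.289338
  stratum C: (530/1010)²·(1 − 93/530)·11.7²/93 = 0.334198
  stratum D: (230/1010)²·(1 − 20/230)·26.2²/20 = 1.62509
V̂(ȳ_st) = 2.31699
SE(ȳ_st) = √2.31699 = 1.52217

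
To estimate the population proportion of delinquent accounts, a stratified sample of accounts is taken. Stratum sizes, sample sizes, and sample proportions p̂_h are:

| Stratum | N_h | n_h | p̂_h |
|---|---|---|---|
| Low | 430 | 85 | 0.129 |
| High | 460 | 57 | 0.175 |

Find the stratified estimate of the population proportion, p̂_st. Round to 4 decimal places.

N = 890; stratum weights W_h = N_h/N.
p̂_st = Σ W_h p̂_h = (430·0.129 + 460·0.175)/890 = 0.15278

p̂_st ≈ 0.1528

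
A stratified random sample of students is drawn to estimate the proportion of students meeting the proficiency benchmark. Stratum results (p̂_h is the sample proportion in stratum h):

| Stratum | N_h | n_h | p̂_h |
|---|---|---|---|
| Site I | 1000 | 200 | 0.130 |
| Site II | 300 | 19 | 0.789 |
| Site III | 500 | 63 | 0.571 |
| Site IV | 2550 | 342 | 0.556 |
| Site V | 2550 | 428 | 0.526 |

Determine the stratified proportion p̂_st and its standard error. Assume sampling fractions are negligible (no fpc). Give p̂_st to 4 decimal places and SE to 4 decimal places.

N = 6900; stratum weights W_h = N_h/N.
p̂_st = Σ W_h p̂_h = (1000·0.130 + 300·0.789 + 500·0.571 + 2550·0.556 + 2550·0.526)/6900 = 0.49439
V̂(p̂_st) = Σ W_h² p̂_h(1−p̂_h)/(n_h−1):
  stratum Site I: (1000/6900)²·0.130·0.870/199 = 1.19374e-05
  stratum Site II: (300/6900)²·0.789·0.211/18 = 1.74836e-05
  stratum Site III: (500/6900)²·0.571·0.429/62 = 2.07464e-05
  stratum Site IV: (2550/6900)²·0.556·0.444/341 = 9.88748e-05
  stratum Site V: (2550/6900)²·0.526·0.474/427 = 7.97477e-05
V̂(p̂_st) = 0.00022879; SE = √V̂ = 0.0151258

p̂_st ≈ 0.4944, SE ≈ 0.0151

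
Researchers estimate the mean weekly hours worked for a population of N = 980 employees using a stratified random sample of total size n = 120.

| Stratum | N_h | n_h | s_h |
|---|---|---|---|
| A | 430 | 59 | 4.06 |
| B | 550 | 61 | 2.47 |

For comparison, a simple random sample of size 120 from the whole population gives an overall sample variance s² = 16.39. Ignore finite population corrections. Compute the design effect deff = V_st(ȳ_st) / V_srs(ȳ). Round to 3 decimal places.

deff ≈ 0.624

V̂(ȳ_st) = Σ W_h² s_h²/n_h, with W_h = N_h/N and N = 980:
  stratum A: (430/980)²·4.06²/59 = 0.0537879
  stratum B: (550/980)²·2.47²/61 = 0.0315019
V_st = 0.0852899
V_srs = s²/n = 16.39/120 = 0.136583
deff = V_st / V_srs = 0.0852899/0.136583 = 0.6245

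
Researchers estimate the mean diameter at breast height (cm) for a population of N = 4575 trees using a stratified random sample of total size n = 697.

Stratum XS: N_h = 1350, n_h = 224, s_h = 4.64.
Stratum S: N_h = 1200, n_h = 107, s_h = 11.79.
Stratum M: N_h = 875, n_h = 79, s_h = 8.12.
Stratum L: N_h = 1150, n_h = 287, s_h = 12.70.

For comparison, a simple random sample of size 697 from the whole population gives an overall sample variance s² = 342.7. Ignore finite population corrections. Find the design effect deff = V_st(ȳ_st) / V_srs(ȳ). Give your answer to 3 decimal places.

V̂(ȳ_st) = Σ W_h² s_h²/n_h, with W_h = N_h/N and N = 4575:
  stratum XS: (1350/4575)²·4.64²/224 = 0.00836899
  stratum S: (1200/4575)²·11.79²/107 = 0.0893767
  stratum M: (875/4575)²·8.12²/79 = 0.0305294
  stratum L: (1150/4575)²·12.70²/287 = 0.035509
V_st = 0.163784
V_srs = s²/n = 342.7/697 = 0.491679
deff = V_st / V_srs = 0.163784/0.491679 = 0.3331

deff ≈ 0.333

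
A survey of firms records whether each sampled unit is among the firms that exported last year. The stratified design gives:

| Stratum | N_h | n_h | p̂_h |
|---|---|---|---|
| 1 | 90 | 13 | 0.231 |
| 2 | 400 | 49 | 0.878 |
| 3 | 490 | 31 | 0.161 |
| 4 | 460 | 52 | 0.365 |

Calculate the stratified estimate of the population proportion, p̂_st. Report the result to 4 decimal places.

N = 1440; stratum weights W_h = N_h/N.
p̂_st = Σ W_h p̂_h = (90·0.231 + 400·0.878 + 490·0.161 + 460·0.365)/1440 = 0.42971

p̂_st ≈ 0.4297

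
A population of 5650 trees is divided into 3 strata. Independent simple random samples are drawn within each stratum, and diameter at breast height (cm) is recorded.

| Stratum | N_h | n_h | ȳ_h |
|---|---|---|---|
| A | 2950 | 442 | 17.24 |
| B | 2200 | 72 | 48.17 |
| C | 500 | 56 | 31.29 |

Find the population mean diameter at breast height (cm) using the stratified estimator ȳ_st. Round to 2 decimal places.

ȳ_st ≈ 30.53

N = Σ N_h = 5650. Stratum weights W_h = N_h/N.
ȳ_st = (2950·17.24 + 2200·48.17 + 500·31.29) / 5650 = 30.5269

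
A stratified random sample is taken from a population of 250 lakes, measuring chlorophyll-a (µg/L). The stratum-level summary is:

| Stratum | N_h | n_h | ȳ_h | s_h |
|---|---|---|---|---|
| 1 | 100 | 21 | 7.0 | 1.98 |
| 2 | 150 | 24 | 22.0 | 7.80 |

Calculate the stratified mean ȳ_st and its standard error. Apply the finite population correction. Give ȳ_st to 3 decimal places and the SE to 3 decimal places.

ȳ_st ≈ 16.000, SE ≈ 0.889

ȳ_st = Σ W_h ȳ_h = (100·7.0 + 150·22.0)/250 = 16.00000
V̂(ȳ_st) = Σ W_h² (1 − n_h/N_h) s_h²/n_h, with W_h = N_h/N and N = 250:
  stratum 1: (100/250)²·(1 − 21/100)·1.98²/21 = 0.0235971
  stratum 2: (150/250)²·(1 − 24/150)·7.80²/24 = 0.766584
V̂(ȳ_st) = 0.790181
SE(ȳ_st) = √0.790181 = 0.888921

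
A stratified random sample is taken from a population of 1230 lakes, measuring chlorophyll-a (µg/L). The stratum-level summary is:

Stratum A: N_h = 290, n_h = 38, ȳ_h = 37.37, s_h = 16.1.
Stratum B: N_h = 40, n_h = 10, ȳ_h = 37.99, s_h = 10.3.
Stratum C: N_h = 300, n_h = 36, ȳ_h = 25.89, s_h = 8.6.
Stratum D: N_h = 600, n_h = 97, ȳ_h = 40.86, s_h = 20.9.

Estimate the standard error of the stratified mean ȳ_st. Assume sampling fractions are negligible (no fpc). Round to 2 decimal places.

V̂(ȳ_st) = Σ W_h² s_h²/n_h, with W_h = N_h/N and N = 1230:
  stratum A: (290/1230)²·16.1²/38 = 0.379187
  stratum B: (40/1230)²·10.3²/10 = 0.0112198
  stratum C: (300/1230)²·8.6²/36 = 0.122216
  stratum D: (600/1230)²·20.9²/97 = 1.07155
V̂(ȳ_st) = 1.58417
SE(ȳ_st) = √1.58417 = 1.25864

SE(ȳ_st) ≈ 1.26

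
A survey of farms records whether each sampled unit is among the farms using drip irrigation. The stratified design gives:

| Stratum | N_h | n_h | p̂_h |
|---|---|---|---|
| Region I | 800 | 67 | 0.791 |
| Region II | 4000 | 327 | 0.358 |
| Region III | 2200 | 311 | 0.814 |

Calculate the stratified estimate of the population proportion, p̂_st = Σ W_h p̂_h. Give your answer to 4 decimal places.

N = 7000; stratum weights W_h = N_h/N.
p̂_st = Σ W_h p̂_h = (800·0.791 + 4000·0.358 + 2200·0.814)/7000 = 0.55080

p̂_st ≈ 0.5508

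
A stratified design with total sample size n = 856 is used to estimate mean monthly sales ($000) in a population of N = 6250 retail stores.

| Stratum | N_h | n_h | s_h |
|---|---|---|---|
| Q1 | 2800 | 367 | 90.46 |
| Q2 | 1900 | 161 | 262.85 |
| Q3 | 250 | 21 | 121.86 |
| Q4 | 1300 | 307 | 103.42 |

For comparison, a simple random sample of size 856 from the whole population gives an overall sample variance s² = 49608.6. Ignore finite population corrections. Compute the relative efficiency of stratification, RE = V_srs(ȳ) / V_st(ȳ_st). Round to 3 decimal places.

RE ≈ 1.239

V̂(ȳ_st) = Σ W_h² s_h²/n_h, with W_h = N_h/N and N = 6250:
  stratum Q1: (2800/6250)²·90.46²/367 = 4.4751
  stratum Q2: (1900/6250)²·262.85²/161 = 39.6586
  stratum Q3: (250/6250)²·121.86²/21 = 1.13142
  stratum Q4: (1300/6250)²·103.42²/307 = 1.50729
V_st = 46.7724
V_srs = s²/n = 49608.6/856 = 57.954
Relative efficiency = V_srs / V_st = 57.954/46.7724 = 1.2391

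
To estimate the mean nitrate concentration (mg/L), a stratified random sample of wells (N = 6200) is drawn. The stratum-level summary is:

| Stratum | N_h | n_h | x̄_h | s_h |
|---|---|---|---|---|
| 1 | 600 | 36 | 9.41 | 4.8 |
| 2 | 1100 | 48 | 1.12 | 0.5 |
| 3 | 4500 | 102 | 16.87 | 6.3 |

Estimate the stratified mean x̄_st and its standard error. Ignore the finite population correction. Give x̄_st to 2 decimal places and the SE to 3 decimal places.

x̄_st ≈ 13.35, SE ≈ 0.460

x̄_st = Σ W_h x̄_h = (600·9.41 + 1100·1.12 + 4500·16.87)/6200 = 13.35371
V̂(x̄_st) = Σ W_h² s_h²/n_h, with W_h = N_h/N and N = 6200:
  stratum 1: (600/6200)²·4.8²/36 = 0.00599376
  stratum 2: (1100/6200)²·0.5²/48 = 0.000163946
  stratum 3: (4500/6200)²·6.3²/102 = 0.204985
V̂(x̄_st) = 0.211143
SE(x̄_st) = √0.211143 = 0.459503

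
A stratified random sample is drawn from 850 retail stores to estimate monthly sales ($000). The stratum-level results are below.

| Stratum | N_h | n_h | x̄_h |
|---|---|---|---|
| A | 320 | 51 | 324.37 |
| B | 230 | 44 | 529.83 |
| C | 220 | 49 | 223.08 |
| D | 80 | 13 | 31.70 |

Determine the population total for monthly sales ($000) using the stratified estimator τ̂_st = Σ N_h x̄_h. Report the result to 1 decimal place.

τ̂_st ≈ 277272.9

τ̂_st = Σ N_h x̄_h = 320·324.37 + 230·529.83 + 220·223.08 + 80·31.70 = 277272.9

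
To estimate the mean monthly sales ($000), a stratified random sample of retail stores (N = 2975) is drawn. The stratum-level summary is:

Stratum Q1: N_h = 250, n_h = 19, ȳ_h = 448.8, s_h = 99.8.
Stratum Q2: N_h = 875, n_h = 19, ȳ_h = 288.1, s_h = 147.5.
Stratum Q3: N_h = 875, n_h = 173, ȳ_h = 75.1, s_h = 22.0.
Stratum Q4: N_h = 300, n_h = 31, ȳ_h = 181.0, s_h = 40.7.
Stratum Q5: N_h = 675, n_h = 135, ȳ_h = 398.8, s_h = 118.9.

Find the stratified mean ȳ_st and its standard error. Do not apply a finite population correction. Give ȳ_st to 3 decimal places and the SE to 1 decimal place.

ȳ_st = Σ W_h ȳ_h = (250·448.8 + 875·288.1 + 875·75.1 + 300·181.0 + 675·398.8)/2975 = 253.27395
V̂(ȳ_st) = Σ W_h² s_h²/n_h, with W_h = N_h/N and N = 2975:
  stratum Q1: (250/2975)²·99.8²/19 = 3.70181
  stratum Q2: (875/2975)²·147.5²/19 = 99.0541
  stratum Q3: (875/2975)²·22.0²/173 = 0.242015
  stratum Q4: (300/2975)²·40.7²/31 = 0.54337
  stratum Q5: (675/2975)²·118.9²/135 = 5.39093
V̂(ȳ_st) = 108.932
SE(ȳ_st) = √108.932 = 10.4371

ȳ_st ≈ 253.274, SE ≈ 10.4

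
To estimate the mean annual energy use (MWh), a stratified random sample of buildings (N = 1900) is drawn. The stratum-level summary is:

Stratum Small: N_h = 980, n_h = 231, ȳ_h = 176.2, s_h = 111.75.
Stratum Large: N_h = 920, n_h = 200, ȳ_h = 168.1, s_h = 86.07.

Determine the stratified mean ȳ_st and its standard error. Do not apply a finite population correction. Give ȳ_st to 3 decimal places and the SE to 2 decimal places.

ȳ_st ≈ 172.278, SE ≈ 4.80

ȳ_st = Σ W_h ȳ_h = (980·176.2 + 920·168.1)/1900 = 172.27789
V̂(ȳ_st) = Σ W_h² s_h²/n_h, with W_h = N_h/N and N = 1900:
  stratum Small: (980/1900)²·111.75²/231 = 14.3823
  stratum Large: (920/1900)²·86.07²/200 = 8.68444
V̂(ȳ_st) = 23.0667
SE(ȳ_st) = √23.0667 = 4.80278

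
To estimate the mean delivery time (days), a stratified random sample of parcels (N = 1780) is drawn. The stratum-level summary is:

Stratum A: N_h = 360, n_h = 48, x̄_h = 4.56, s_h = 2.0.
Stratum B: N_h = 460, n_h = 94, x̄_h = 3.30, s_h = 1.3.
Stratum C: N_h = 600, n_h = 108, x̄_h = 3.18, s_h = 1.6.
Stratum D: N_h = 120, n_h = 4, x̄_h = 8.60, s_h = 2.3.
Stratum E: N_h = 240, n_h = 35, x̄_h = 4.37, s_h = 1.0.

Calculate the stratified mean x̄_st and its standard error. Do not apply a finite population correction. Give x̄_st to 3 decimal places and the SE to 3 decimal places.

x̄_st = Σ W_h x̄_h = (360·4.56 + 460·3.30 + 600·3.18 + 120·8.60 + 240·4.37)/1780 = 4.01596
V̂(x̄_st) = Σ W_h² s_h²/n_h, with W_h = N_h/N and N = 1780:
  stratum A: (360/1780)²·2.0²/48 = 0.00340866
  stratum B: (460/1780)²·1.3²/94 = 0.0012007
  stratum C: (600/1780)²·1.6²/108 = 0.00269326
  stratum D: (120/1780)²·2.3²/4 = 0.0060106
  stratum E: (240/1780)²·1.0²/35 = 0.000519415
V̂(x̄_st) = 0.0138326
SE(x̄_st) = √0.0138326 = 0.117612

x̄_st ≈ 4.016, SE ≈ 0.118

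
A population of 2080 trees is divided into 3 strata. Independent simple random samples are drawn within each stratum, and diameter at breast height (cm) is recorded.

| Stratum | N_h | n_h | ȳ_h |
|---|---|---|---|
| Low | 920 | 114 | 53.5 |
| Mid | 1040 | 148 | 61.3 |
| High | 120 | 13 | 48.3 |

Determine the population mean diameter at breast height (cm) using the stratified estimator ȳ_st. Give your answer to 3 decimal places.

N = Σ N_h = 2080. Stratum weights W_h = N_h/N.
ȳ_st = (920·53.5 + 1040·61.3 + 120·48.3) / 2080 = 57.10000

ȳ_st ≈ 57.100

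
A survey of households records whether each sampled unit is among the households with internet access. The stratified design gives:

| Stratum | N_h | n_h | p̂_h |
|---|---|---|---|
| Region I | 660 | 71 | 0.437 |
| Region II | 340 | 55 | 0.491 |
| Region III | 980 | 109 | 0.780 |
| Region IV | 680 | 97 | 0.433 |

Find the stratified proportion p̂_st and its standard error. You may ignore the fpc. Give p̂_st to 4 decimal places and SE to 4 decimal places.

N = 2660; stratum weights W_h = N_h/N.
p̂_st = Σ W_h p̂_h = (660·0.437 + 340·0.491 + 980·0.780 + 680·0.433)/2660 = 0.56925
V̂(p̂_st) = Σ W_h² p̂_h(1−p̂_h)/(n_h−1):
  stratum Region I: (660/2660)²·0.437·0.563/70 = 0.00021638
  stratum Region II: (340/2660)²·0.491·0.509/54 = 7.56136e-05
  stratum Region III: (980/2660)²·0.780·0.220/108 = 0.000215666
  stratum Region IV: (680/2660)²·0.433·0.567/96 = 0.00016713
V̂(p̂_st) = 0.00067479; SE = √V̂ = 0.0259767

p̂_st ≈ 0.5692, SE ≈ 0.0260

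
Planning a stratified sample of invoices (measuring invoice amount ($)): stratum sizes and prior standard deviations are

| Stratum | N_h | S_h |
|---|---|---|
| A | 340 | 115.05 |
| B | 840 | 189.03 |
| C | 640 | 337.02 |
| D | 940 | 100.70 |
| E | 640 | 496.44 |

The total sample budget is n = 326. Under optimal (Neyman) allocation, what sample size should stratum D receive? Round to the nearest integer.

Neyman allocation: n_h = n · N_h S_h / Σ N_i S_i, with n = 326.
  stratum A: N_h·S_h = 340·115.05 = 39117.00
  stratum B: N_h·S_h = 840·189.03 = 158785.20
  stratum C: N_h·S_h = 640·337.02 = 215692.80
  stratum D: N_h·S_h = 940·100.70 = 94658.00
  stratum E: N_h·S_h = 640·496.44 = 317721.60
Σ N_h S_h = 825974.60
n for stratum D = 326·94658.00/825974.60 = 37.360 → 37

37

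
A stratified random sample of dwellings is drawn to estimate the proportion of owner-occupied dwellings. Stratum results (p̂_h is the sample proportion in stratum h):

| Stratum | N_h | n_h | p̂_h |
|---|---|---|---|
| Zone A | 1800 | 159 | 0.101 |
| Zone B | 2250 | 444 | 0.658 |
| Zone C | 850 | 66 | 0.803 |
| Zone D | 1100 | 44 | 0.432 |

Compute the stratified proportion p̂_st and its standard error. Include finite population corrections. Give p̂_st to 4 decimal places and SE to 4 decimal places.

p̂_st ≈ 0.4700, SE ≈ 0.0183

N = 6000; stratum weights W_h = N_h/N.
p̂_st = Σ W_h p̂_h = (1800·0.101 + 2250·0.658 + 850·0.803 + 1100·0.432)/6000 = 0.47001
V̂(p̂_st) = Σ W_h² (1 − n_h/N_h) p̂_h(1−p̂_h)/(n_h−1):
  stratum Zone A: (1800/6000)²·(1 − 159/1800)·0.101·0.899/158 = 4.71523e-05
  stratum Zone B: (2250/6000)²·(1 − 444/2250)·0.658·0.342/443 = 5.73385e-05
  stratum Zone C: (850/6000)²·(1 − 66/850)·0.803·0.197/65 = 4.50506e-05
  stratum Zone D: (1100/6000)²·(1 − 44/1100)·0.432·0.568/43 = 0.000184127
V̂(p̂_st) = 0.000333668; SE = √V̂ = 0.0182666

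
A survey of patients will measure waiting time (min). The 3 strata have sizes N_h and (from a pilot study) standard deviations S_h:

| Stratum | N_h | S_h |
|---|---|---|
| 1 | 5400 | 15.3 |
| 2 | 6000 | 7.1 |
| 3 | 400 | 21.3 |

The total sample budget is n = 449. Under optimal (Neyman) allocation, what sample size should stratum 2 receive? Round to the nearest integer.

Neyman allocation: n_h = n · N_h S_h / Σ N_i S_i, with n = 449.
  stratum 1: N_h·S_h = 5400·15.3 = 82620.00
  stratum 2: N_h·S_h = 6000·7.1 = 42600.00
  stratum 3: N_h·S_h = 400·21.3 = 8520.00
Σ N_h S_h = 133740.00
n for stratum 2 = 449·42600.00/133740.00 = 143.019 → 143

143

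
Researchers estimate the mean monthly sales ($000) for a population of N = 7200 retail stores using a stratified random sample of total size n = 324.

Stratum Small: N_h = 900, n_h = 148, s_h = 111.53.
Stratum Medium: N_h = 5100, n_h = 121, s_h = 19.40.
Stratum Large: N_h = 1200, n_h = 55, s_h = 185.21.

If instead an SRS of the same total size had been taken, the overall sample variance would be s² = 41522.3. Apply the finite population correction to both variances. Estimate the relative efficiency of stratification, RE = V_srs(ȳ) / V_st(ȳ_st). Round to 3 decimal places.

V̂(ȳ_st) = Σ W_h² (1 − n_h/N_h) s_h²/n_h, with W_h = N_h/N and N = 7200:
  stratum Small: (900/7200)²·(1 − 148/900)·111.53²/148 = 1.09728
  stratum Medium: (5100/7200)²·(1 − 121/5100)·19.40²/121 = 1.52358
  stratum Large: (1200/7200)²·(1 − 55/1200)·185.21²/55 = 16.5306
V_st = 19.1514
V_srs = (1 − 324/7200)·41522.3/324 = 122.388
Relative efficiency = V_srs / V_st = 122.388/19.1514 = 6.3906

RE ≈ 6.391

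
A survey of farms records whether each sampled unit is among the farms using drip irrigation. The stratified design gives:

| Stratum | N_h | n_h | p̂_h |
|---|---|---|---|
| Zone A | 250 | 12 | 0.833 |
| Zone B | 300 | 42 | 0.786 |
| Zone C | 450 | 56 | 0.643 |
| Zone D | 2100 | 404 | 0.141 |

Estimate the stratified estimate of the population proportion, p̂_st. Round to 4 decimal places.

N = 3100; stratum weights W_h = N_h/N.
p̂_st = Σ W_h p̂_h = (250·0.833 + 300·0.786 + 450·0.643 + 2100·0.141)/3100 = 0.33210

p̂_st ≈ 0.3321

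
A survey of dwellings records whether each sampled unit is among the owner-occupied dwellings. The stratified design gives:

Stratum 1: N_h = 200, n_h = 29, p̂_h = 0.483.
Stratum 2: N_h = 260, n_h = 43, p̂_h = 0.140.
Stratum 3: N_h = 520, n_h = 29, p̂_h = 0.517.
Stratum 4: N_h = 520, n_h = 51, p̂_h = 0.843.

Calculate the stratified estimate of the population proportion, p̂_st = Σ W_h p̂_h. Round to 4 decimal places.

N = 1500; stratum weights W_h = N_h/N.
p̂_st = Σ W_h p̂_h = (200·0.483 + 260·0.140 + 520·0.517 + 520·0.843)/1500 = 0.56013

p̂_st ≈ 0.5601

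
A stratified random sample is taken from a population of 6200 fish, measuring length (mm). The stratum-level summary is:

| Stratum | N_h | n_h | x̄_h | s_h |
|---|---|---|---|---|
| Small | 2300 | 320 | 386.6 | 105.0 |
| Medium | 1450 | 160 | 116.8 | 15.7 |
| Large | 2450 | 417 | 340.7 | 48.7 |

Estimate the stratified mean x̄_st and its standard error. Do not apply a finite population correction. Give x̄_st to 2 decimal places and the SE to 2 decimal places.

x̄_st ≈ 305.36, SE ≈ 2.39

x̄_st = Σ W_h x̄_h = (2300·386.6 + 1450·116.8 + 2450·340.7)/6200 = 305.36371
V̂(x̄_st) = Σ W_h² s_h²/n_h, with W_h = N_h/N and N = 6200:
  stratum Small: (2300/6200)²·105.0²/320 = 4.74134
  stratum Medium: (1450/6200)²·15.7²/160 = 0.084262
  stratum Large: (2450/6200)²·48.7²/417 = 0.888118
V̂(x̄_st) = 5.71372
SE(x̄_st) = √5.71372 = 2.39034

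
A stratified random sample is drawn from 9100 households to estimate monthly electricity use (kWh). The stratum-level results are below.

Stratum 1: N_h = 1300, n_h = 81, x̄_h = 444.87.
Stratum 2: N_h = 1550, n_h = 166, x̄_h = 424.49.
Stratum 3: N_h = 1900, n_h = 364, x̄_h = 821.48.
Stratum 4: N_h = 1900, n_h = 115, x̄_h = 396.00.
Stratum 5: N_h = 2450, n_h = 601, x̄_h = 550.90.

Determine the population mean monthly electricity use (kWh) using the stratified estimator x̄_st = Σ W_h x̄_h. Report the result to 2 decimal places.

N = Σ N_h = 9100. Stratum weights W_h = N_h/N.
x̄_st = (1300·444.87 + 1550·424.49 + 1900·821.48 + 1900·396.00 + 2450·550.90) / 9100 = 538.3745

x̄_st ≈ 538.37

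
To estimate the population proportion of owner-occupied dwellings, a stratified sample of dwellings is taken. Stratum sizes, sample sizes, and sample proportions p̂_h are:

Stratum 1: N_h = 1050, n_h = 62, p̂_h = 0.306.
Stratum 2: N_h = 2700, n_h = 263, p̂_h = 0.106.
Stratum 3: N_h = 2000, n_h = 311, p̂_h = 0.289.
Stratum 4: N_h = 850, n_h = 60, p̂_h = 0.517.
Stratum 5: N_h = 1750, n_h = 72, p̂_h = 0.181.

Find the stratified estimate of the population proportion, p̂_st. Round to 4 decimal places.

N = 8350; stratum weights W_h = N_h/N.
p̂_st = Σ W_h p̂_h = (1050·0.306 + 2700·0.106 + 2000·0.289 + 850·0.517 + 1750·0.181)/8350 = 0.23254

p̂_st ≈ 0.2325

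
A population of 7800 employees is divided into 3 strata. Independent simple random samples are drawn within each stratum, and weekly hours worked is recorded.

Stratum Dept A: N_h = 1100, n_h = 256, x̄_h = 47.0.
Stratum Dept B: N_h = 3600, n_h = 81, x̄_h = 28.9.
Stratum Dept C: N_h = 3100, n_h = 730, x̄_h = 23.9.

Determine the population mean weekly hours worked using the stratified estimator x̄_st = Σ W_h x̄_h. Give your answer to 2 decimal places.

x̄_st ≈ 29.47

N = Σ N_h = 7800. Stratum weights W_h = N_h/N.
x̄_st = (1100·47.0 + 3600·28.9 + 3100·23.9) / 7800 = 29.4654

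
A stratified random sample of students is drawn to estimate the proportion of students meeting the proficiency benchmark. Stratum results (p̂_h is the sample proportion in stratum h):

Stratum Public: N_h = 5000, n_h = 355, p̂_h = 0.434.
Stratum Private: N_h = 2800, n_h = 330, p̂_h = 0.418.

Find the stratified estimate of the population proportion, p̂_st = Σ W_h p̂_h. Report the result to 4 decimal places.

p̂_st ≈ 0.4283

N = 7800; stratum weights W_h = N_h/N.
p̂_st = Σ W_h p̂_h = (5000·0.434 + 2800·0.418)/7800 = 0.42826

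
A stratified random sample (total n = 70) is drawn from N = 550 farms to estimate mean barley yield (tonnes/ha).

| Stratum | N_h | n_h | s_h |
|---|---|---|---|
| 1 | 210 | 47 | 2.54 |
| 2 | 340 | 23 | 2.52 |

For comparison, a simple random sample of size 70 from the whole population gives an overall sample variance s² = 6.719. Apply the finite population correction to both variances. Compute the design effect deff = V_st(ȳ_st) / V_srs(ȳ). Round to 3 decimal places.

V̂(ȳ_st) = Σ W_h² (1 − n_h/N_h) s_h²/n_h, with W_h = N_h/N and N = 550:
  stratum 1: (210/550)²·(1 − 47/210)·2.54²/47 = 0.0155328
  stratum 2: (340/550)²·(1 − 23/340)·2.52²/23 = 0.0983753
V_st = 0.113908
V_srs = (1 − 70/550)·6.719/70 = 0.0837694
deff = V_st / V_srs = 0.113908/0.0837694 = 1.3598

deff ≈ 1.360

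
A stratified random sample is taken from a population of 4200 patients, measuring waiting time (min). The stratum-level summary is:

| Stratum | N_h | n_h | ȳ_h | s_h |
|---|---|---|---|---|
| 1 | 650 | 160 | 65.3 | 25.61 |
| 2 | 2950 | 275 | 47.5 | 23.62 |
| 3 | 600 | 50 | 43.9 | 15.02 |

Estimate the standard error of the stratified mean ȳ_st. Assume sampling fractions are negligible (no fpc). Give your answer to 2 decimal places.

SE(ȳ_st) ≈ 1.09

V̂(ȳ_st) = Σ W_h² s_h²/n_h, with W_h = N_h/N and N = 4200:
  stratum 1: (650/4200)²·25.61²/160 = 0.098181
  stratum 2: (2950/4200)²·23.62²/275 = 1.00086
  stratum 3: (600/4200)²·15.02²/50 = 0.0920818
V̂(ȳ_st) = 1.19112
SE(ȳ_st) = √1.19112 = 1.09138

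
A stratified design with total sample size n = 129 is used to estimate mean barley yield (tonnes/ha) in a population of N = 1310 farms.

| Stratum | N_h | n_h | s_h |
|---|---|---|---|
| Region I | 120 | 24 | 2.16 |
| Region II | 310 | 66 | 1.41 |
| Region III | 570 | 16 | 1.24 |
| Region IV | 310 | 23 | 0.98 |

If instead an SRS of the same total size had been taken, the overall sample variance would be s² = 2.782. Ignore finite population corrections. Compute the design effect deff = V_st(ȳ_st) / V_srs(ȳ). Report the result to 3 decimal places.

deff ≈ 1.106

V̂(ȳ_st) = Σ W_h² s_h²/n_h, with W_h = N_h/N and N = 1310:
  stratum Region I: (120/1310)²·2.16²/24 = 0.00163123
  stratum Region II: (310/1310)²·1.41²/66 = 0.00168684
  stratum Region III: (570/1310)²·1.24²/16 = 0.0181941
  stratum Region IV: (310/1310)²·0.98²/23 = 0.00233833
V_st = 0.0238505
V_srs = s²/n = 2.782/129 = 0.0215659
deff = V_st / V_srs = 0.0238505/0.0215659 = 1.1059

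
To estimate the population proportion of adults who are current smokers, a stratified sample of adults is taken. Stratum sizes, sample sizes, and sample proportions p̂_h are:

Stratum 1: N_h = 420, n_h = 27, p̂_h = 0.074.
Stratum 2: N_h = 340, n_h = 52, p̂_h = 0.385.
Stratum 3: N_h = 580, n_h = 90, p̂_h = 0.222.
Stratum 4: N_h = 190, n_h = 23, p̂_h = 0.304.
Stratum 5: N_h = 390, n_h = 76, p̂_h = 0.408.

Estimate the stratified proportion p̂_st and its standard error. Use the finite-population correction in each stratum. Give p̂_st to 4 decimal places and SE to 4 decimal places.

N = 1920; stratum weights W_h = N_h/N.
p̂_st = Σ W_h p̂_h = (420·0.074 + 340·0.385 + 580·0.222 + 190·0.304 + 390·0.408)/1920 = 0.26439
V̂(p̂_st) = Σ W_h² (1 − n_h/N_h) p̂_h(1−p̂_h)/(n_h−1):
  stratum 1: (420/1920)²·(1 − 27/420)·0.074·0.926/26 = 0.000118007
  stratum 2: (340/1920)²·(1 − 52/340)·0.385·0.615/51 = 0.00012332
  stratum 3: (580/1920)²·(1 − 90/580)·0.222·0.778/89 = 0.000149611
  stratum 4: (190/1920)²·(1 − 23/190)·0.304·0.696/22 = 8.27804e-05
  stratum 5: (390/1920)²·(1 − 76/390)·0.408·0.592/75 = 0.000106982
V̂(p̂_st) = 0.000580702; SE = √V̂ = 0.0240978

p̂_st ≈ 0.2644, SE ≈ 0.0241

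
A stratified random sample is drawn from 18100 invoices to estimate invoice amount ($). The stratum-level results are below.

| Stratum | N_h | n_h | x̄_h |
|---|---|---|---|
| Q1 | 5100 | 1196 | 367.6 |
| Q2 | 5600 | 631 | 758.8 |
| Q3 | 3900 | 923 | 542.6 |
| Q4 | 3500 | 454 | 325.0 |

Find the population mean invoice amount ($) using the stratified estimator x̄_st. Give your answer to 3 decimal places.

x̄_st ≈ 518.104

N = Σ N_h = 18100. Stratum weights W_h = N_h/N.
x̄_st = (5100·367.6 + 5600·758.8 + 3900·542.6 + 3500·325.0) / 18100 = 518.10387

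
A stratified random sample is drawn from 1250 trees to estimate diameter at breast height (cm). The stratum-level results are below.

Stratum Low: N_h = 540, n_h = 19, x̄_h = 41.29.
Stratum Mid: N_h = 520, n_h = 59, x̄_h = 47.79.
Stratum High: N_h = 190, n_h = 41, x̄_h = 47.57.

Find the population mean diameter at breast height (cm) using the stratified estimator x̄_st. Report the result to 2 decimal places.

N = Σ N_h = 1250. Stratum weights W_h = N_h/N.
x̄_st = (540·41.29 + 520·47.79 + 190·47.57) / 1250 = 44.9486

x̄_st ≈ 44.95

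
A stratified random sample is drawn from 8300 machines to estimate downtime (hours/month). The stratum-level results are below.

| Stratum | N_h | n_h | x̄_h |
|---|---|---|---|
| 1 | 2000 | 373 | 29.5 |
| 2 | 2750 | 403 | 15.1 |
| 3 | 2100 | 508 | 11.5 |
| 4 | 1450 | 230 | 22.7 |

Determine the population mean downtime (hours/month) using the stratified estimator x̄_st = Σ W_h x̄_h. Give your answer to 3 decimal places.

N = Σ N_h = 8300. Stratum weights W_h = N_h/N.
x̄_st = (2000·29.5 + 2750·15.1 + 2100·11.5 + 1450·22.7) / 8300 = 18.98675

x̄_st ≈ 18.987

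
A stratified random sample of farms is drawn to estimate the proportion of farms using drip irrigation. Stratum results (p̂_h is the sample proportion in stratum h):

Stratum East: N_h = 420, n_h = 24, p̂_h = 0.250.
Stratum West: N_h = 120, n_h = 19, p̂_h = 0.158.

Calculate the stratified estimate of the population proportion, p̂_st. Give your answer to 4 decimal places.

N = 540; stratum weights W_h = N_h/N.
p̂_st = Σ W_h p̂_h = (420·0.250 + 120·0.158)/540 = 0.22956

p̂_st ≈ 0.2296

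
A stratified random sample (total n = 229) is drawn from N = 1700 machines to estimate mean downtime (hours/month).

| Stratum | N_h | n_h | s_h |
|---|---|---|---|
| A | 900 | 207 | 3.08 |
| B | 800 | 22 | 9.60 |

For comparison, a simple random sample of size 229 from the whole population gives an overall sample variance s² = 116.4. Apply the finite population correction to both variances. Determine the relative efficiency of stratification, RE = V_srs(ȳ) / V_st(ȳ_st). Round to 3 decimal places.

RE ≈ 0.482

V̂(ȳ_st) = Σ W_h² (1 − n_h/N_h) s_h²/n_h, with W_h = N_h/N and N = 1700:
  stratum A: (900/1700)²·(1 − 207/900)·3.08²/207 = 0.00989029
  stratum B: (800/1700)²·(1 − 22/800)·9.60²/22 = 0.902177
V_st = 0.912067
V_srs = (1 − 229/1700)·116.4/229 = 0.439826
Relative efficiency = V_srs / V_st = 0.439826/0.912067 = 0.4822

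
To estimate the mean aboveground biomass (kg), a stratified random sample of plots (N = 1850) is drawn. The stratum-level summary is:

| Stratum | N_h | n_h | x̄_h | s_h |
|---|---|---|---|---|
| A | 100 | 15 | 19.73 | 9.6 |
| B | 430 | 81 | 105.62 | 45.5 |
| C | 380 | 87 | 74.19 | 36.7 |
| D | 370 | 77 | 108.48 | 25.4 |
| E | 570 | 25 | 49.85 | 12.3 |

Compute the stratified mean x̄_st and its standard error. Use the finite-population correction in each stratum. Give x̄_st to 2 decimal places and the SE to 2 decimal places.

x̄_st = Σ W_h x̄_h = (100·19.73 + 430·105.62 + 380·74.19 + 370·108.48 + 570·49.85)/1850 = 77.91022
V̂(x̄_st) = Σ W_h² (1 − n_h/N_h) s_h²/n_h, with W_h = N_h/N and N = 1850:
  stratum A: (100/1850)²·(1 − 15/100)·9.6²/15 = 0.015259
  stratum B: (430/1850)²·(1 − 81/430)·45.5²/81 = 1.1207
  stratum C: (380/1850)²·(1 − 87/380)·36.7²/87 = 0.50364
  stratum D: (370/1850)²·(1 − 77/370)·25.4²/77 = 0.265401
  stratum E: (570/1850)²·(1 − 25/570)·12.3²/25 = 0.549285
V̂(x̄_st) = 2.45428
SE(x̄_st) = √2.45428 = 1.56662

x̄_st ≈ 77.91, SE ≈ 1.57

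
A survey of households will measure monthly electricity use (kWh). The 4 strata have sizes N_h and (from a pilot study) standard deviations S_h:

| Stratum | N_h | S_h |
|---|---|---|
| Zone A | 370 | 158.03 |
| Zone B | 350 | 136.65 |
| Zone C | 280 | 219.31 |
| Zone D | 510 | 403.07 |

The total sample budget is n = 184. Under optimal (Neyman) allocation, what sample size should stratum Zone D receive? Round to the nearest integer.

101

Neyman allocation: n_h = n · N_h S_h / Σ N_i S_i, with n = 184.
  stratum Zone A: N_h·S_h = 370·158.03 = 58471.10
  stratum Zone B: N_h·S_h = 350·136.65 = 47827.50
  stratum Zone C: N_h·S_h = 280·219.31 = 61406.80
  stratum Zone D: N_h·S_h = 510·403.07 = 205565.70
Σ N_h S_h = 373271.10
n for stratum Zone D = 184·205565.70/373271.10 = 101.331 → 101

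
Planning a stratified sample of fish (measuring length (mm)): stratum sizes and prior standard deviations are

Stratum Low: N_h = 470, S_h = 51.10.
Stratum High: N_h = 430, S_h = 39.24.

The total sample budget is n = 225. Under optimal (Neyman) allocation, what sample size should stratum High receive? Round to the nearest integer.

Neyman allocation: n_h = n · N_h S_h / Σ N_i S_i, with n = 225.
  stratum Low: N_h·S_h = 470·51.10 = 24017.00
  stratum High: N_h·S_h = 430·39.24 = 16873.20
Σ N_h S_h = 40890.20
n for stratum High = 225·16873.20/40890.20 = 92.845 → 93

93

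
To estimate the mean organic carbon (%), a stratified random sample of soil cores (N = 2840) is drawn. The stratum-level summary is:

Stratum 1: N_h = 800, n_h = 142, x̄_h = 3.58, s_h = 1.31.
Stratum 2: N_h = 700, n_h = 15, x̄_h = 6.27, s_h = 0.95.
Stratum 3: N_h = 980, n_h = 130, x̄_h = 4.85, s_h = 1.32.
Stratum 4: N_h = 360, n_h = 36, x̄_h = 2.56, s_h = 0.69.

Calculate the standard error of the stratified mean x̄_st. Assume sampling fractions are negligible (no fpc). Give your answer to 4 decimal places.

SE(x̄_st) ≈ 0.0801

V̂(x̄_st) = Σ W_h² s_h²/n_h, with W_h = N_h/N and N = 2840:
  stratum 1: (800/2840)²·1.31²/142 = 0.000958953
  stratum 2: (700/2840)²·0.95²/15 = 0.00365524
  stratum 3: (980/2840)²·1.32²/130 = 0.00159595
  stratum 4: (360/2840)²·0.69²/36 = 0.000212502
V̂(x̄_st) = 0.00642264
SE(x̄_st) = √0.00642264 = 0.0801414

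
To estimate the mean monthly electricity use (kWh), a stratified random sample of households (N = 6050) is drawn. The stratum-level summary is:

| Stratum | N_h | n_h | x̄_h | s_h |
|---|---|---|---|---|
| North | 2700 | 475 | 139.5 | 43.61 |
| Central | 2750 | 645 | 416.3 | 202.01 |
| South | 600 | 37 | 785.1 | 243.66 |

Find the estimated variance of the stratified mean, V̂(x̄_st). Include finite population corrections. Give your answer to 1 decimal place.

V̂(x̄_st) ≈ 25.5

V̂(x̄_st) = Σ W_h² (1 − n_h/N_h) s_h²/n_h, with W_h = N_h/N and N = 6050:
  stratum North: (2700/6050)²·(1 − 475/2700)·43.61²/475 = 0.657146
  stratum Central: (2750/6050)²·(1 − 645/2750)·202.01²/645 = 10.006
  stratum South: (600/6050)²·(1 − 37/600)·243.66²/37 = 14.8087
V̂(x̄_st) = 25.4718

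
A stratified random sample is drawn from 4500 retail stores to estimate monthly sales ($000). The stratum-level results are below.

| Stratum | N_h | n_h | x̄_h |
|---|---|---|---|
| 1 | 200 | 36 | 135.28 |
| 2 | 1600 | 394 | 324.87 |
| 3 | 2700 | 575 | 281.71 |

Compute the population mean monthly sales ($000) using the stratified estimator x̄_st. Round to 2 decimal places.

x̄_st ≈ 290.55

N = Σ N_h = 4500. Stratum weights W_h = N_h/N.
x̄_st = (200·135.28 + 1600·324.87 + 2700·281.71) / 4500 = 290.5478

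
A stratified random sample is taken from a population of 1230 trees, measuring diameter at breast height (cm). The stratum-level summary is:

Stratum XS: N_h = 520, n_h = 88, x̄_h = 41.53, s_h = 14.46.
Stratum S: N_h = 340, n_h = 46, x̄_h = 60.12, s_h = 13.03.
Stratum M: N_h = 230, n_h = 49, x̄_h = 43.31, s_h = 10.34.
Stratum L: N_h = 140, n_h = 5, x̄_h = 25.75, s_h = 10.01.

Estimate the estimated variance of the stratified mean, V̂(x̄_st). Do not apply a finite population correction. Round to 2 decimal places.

V̂(x̄_st) = Σ W_h² s_h²/n_h, with W_h = N_h/N and N = 1230:
  stratum XS: (520/1230)²·14.46²/88 = 0.424669
  stratum S: (340/1230)²·13.03²/46 = 0.282019
  stratum M: (230/1230)²·10.34²/49 = 0.076294
  stratum L: (140/1230)²·10.01²/5 = 0.259623
V̂(x̄_st) = 1.04261

V̂(x̄_st) ≈ 1.04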